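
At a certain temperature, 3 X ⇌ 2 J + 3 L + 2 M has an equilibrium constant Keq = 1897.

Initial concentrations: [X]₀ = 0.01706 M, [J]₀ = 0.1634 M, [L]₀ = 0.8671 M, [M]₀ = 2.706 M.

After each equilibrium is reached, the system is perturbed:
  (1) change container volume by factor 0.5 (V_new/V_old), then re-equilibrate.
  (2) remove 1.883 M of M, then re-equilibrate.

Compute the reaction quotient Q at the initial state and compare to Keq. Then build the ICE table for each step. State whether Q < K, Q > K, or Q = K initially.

Q₀ = 2.5670e+04; Q > K (proceeds reverse)

Q₀ = 2.5670e+04 vs Keq = 1897 ⇒ Q>K, reverse
Step 1:
                    X           J           L           M
  I           0.01706      0.1634      0.8671       2.706
  C           0.02029    -0.01353    -0.02029    -0.01353
  E           0.03735      0.1499      0.8468       2.692
  solve Keq expr → x = -0.006765; check Q = 1897
Then change container volume by factor 0.5 (V_new/V_old).
Step 2:
                    X           J           L           M
  I           0.07471      0.2997       1.694       5.385
  C           0.08118    -0.05412    -0.08118    -0.05412
  E            0.1559      0.2456       1.612       5.331
  solve Keq expr → x = -0.02706; check Q = 1897
Then remove 1.883 M of M.
Step 3:
                    X           J           L           M
  I            0.1559      0.2456       1.612       3.448
  C          -0.03022     0.02015     0.03022     0.02015
  E            0.1257      0.2658       1.643       3.468
  solve Keq expr → x = 0.01007; check Q = 1897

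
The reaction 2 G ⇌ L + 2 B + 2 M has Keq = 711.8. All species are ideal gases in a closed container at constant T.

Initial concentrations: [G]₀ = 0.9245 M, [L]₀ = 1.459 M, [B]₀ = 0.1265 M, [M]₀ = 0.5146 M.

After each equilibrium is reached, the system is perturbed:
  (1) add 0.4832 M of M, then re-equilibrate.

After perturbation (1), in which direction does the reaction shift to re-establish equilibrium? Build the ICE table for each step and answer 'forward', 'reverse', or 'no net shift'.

Q₀ = 0.007234 vs Keq = 711.8 ⇒ Q<K, forward
Step 1:
                   G          L          B          M
  Initial     0.9245      1.459     0.1265     0.5146
  Change     -0.8553     0.4276     0.8553     0.8553
  Equil      0.06924      1.887     0.9818       1.37
  solve Keq expr → x = 0.4276; check Q = 711.8
Then add 0.4832 M of M.
Step 2:
                   G          L          B          M
  Initial    0.06924      1.887     0.9818      1.853
  Change     0.02111   -0.01056   -0.02111   -0.02111
  Equil      0.09035      1.876     0.9607      1.832
  solve Keq expr → x = -0.01056; check Q = 711.8

Direction: reverse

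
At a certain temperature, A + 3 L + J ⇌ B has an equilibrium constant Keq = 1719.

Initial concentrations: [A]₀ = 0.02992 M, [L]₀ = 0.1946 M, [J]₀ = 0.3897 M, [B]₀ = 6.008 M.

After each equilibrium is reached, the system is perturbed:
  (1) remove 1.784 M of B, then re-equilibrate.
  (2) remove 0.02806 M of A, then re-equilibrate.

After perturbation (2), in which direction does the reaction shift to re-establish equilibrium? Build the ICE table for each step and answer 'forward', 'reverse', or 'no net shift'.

Direction: reverse

Q₀ = 6.9921e+04 vs Keq = 1719 ⇒ Q>K, reverse
Step 1:
                   A          L          J          B
  init       0.02992     0.1946     0.3897      6.008
  Δ          0.07372     0.2212    0.07372   -0.07372
  eq          0.1036     0.4158     0.4634      5.934
  solve Keq expr → x = -0.07372; check Q = 1719
Then remove 1.784 M of B.
Step 2:
                   A          L          J          B
  init        0.1036     0.4158     0.4634       4.15
  Δ          -0.0102   -0.03059    -0.0102     0.0102
  eq         0.09345     0.3852     0.4532       4.16
  solve Keq expr → x = 0.0102; check Q = 1719
Then remove 0.02806 M of A.
Step 3:
                   A          L          J          B
  init       0.06539     0.3852     0.4532       4.16
  Δ         0.009081    0.02724   0.009081  -0.009081
  eq         0.07447     0.4124     0.4623      4.151
  solve Keq expr → x = -0.009081; check Q = 1719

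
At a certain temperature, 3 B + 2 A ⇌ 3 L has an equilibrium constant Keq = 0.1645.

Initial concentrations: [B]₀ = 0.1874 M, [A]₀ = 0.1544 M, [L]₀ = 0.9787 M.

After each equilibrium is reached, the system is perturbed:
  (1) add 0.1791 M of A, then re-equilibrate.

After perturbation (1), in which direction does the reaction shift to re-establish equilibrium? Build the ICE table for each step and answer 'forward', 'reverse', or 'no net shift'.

Direction: forward

Q₀ = 5975 vs Keq = 0.1645 ⇒ Q>K, reverse
Step 1:
                    B           A           L
  I            0.1874      0.1544      0.9787
  C            0.6541      0.4361     -0.6541
  E            0.8415      0.5905      0.3246
  solve Keq expr → x = -0.218; check Q = 0.1645
Then add 0.1791 M of A.
Step 2:
                    B           A           L
  I            0.8415      0.7696      0.3246
  C          -0.03743    -0.02495     0.03743
  E            0.8041      0.7446       0.362
  solve Keq expr → x = 0.01248; check Q = 0.1645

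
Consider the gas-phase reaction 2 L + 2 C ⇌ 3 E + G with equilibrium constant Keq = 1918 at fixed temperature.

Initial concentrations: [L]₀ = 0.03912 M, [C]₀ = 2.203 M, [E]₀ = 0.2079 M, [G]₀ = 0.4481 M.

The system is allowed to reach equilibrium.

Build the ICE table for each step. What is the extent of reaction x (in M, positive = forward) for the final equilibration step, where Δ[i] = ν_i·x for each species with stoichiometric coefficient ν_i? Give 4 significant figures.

x = 0.01907 M

Q₀ = 0.5421 vs Keq = 1918 ⇒ Q<K, forward
Step 1:
                  L         C         E         G
  Initial   0.03912     2.203    0.2079    0.4481
  Change   -0.03814  -0.03814    0.0572   0.01907
  Equil   9.8402e-04     2.165    0.2651    0.4672
  solve Keq expr → x = 0.01907; check Q = 1918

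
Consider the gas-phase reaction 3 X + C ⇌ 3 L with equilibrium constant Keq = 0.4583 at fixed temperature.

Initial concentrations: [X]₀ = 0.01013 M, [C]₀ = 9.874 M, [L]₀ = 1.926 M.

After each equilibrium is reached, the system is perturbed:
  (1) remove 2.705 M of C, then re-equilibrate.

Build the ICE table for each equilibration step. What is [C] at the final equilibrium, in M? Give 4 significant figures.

[C]_eq = 7.423 M

Q₀ = 6.9606e+05 vs Keq = 0.4583 ⇒ Q>K, reverse
Step 1:
                    X           C           L
  init        0.01013       9.874       1.926
  Δ            0.7158      0.2386     -0.7158
  eq           0.7259       10.11        1.21
  solve Keq expr → x = -0.2386; check Q = 0.4583
Then remove 2.705 M of C.
Step 2:
                    X           C           L
  init         0.7259       7.408        1.21
  Δ           0.04733     0.01578    -0.04733
  eq           0.7732       7.423       1.163
  solve Keq expr → x = -0.01578; check Q = 0.4583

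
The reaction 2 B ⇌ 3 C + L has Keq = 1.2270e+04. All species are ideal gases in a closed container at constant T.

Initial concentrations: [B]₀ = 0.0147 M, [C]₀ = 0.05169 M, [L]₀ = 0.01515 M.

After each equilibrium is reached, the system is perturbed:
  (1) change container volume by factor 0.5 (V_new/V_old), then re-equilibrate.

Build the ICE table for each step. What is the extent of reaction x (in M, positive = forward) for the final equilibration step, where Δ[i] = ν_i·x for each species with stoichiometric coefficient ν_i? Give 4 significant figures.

Q₀ = 0.009683 vs Keq = 1.2270e+04 ⇒ Q<K, forward
Step 1:
                  B         C         L
  Initial    0.0147   0.05169   0.01515
  Change   -0.01467   0.02201  0.007336
  Equil   2.7085e-05    0.0737   0.02249
  solve Keq expr → x = 0.007336; check Q = 1.2270e+04
Then change container volume by factor 0.5 (V_new/V_old).
Step 2:
                  B         C         L
  Initial 5.4171e-05    0.1474   0.04497
  Change  5.4049e-05 -8.1073e-05 -2.7024e-05
  Equil   1.0822e-04    0.1473   0.04495
  solve Keq expr → x = -2.7024e-05; check Q = 1.2270e+04

x = -2.7024e-05 M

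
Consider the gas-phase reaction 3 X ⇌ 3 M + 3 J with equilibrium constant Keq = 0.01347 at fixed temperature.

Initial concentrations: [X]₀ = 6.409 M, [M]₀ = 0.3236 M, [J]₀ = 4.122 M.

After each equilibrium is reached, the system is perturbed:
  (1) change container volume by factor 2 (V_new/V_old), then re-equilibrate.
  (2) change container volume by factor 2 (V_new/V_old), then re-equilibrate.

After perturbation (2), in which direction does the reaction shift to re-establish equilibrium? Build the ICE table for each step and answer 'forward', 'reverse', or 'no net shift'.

Q₀ = 0.009015 vs Keq = 0.01347 ⇒ Q<K, forward
Step 1:
                  X         M         J
  init        6.409    0.3236     4.122
  Δ        -0.04044   0.04044   0.04044
  eq          6.369     0.364     4.162
  solve Keq expr → x = 0.01348; check Q = 0.01347
Then change container volume by factor 2 (V_new/V_old).
Step 2:
                  X         M         J
  init        3.184     0.182     2.081
  Δ         -0.1433    0.1433    0.1433
  eq          3.041    0.3253     2.224
  solve Keq expr → x = 0.04775; check Q = 0.01347
Then change container volume by factor 2 (V_new/V_old).
Step 3:
                  X         M         J
  init        1.521    0.1626     1.112
  Δ         -0.1114    0.1114    0.1114
  eq          1.409     0.274     1.224
  solve Keq expr → x = 0.03712; check Q = 0.01347

Direction: forward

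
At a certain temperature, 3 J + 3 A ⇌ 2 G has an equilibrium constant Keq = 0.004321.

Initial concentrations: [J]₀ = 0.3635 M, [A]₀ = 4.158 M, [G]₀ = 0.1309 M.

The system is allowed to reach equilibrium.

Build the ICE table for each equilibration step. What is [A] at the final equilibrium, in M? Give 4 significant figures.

Q₀ = 0.004963 vs Keq = 0.004321 ⇒ Q>K, reverse
Step 1:
                  J         A         G
  Initial    0.3635     4.158    0.1309
  Change   0.007185  0.007185  -0.00479
  Equil      0.3707     4.165    0.1261
  solve Keq expr → x = -0.002395; check Q = 0.004321

[A]_eq = 4.165 M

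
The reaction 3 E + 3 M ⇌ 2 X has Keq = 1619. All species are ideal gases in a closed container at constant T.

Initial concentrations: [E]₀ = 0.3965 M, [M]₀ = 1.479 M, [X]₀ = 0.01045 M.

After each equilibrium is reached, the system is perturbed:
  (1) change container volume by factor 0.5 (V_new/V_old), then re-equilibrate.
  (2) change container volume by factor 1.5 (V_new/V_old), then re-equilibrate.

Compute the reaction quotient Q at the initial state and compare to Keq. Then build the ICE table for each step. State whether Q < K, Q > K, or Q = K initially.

Q₀ = 5.4150e-04; Q < K (proceeds forward)

Q₀ = 5.4150e-04 vs Keq = 1619 ⇒ Q<K, forward
Step 1:
                    E           M           X
  Initial      0.3965       1.479     0.01045
  Change      -0.3658     -0.3658      0.2439
  Equil       0.03071       1.113      0.2543
  solve Keq expr → x = 0.1219; check Q = 1619
Then change container volume by factor 0.5 (V_new/V_old).
Step 2:
                    E           M           X
  Initial     0.06142       2.226      0.5086
  Change     -0.03587    -0.03587     0.02392
  Equil       0.02554       2.191      0.5325
  solve Keq expr → x = 0.01196; check Q = 1619
Then change container volume by factor 1.5 (V_new/V_old).
Step 3:
                    E           M           X
  Initial     0.01703        1.46       0.355
  Change      0.01156     0.01156   -0.007706
  Equil       0.02859       1.472      0.3473
  solve Keq expr → x = -0.003853; check Q = 1619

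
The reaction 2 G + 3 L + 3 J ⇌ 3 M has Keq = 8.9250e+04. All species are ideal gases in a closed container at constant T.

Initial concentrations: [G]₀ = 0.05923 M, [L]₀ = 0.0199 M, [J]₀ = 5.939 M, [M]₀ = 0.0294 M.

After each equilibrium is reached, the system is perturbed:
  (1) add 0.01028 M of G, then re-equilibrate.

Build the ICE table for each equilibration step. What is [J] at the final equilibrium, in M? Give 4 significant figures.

[J]_eq = 5.92 M

Q₀ = 4.388 vs Keq = 8.9250e+04 ⇒ Q<K, forward
Step 1:
                    G           L           J           M
  Initial     0.05923      0.0199       5.939      0.0294
  Change     -0.01234    -0.01851    -0.01851     0.01851
  Equil       0.04689    0.001392        5.92     0.04791
  solve Keq expr → x = 0.006169; check Q = 8.9250e+04
Then add 0.01028 M of G.
Step 2:
                    G           L           J           M
  Initial     0.05717    0.001392        5.92     0.04791
  Change  -1.1100e-04 -1.6650e-04 -1.6650e-04  1.6650e-04
  Equil       0.05706    0.001226        5.92     0.04807
  solve Keq expr → x = 5.5502e-05; check Q = 8.9250e+04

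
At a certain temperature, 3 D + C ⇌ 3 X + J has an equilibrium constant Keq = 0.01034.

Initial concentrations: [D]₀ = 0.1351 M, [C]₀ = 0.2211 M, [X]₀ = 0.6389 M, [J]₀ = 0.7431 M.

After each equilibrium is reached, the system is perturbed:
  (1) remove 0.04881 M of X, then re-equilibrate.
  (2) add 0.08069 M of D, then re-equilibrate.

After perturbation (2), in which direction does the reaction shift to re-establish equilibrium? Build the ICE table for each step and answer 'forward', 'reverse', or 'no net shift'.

Q₀ = 355.5 vs Keq = 0.01034 ⇒ Q>K, reverse
Step 1:
                  D         C         X         J
  Initial    0.1351    0.2211    0.6389    0.7431
  Change     0.5141    0.1714   -0.5141   -0.1714
  Equil      0.6492    0.3925    0.1248    0.5717
  solve Keq expr → x = -0.1714; check Q = 0.01034
Then remove 0.04881 M of X.
Step 2:
                  D         C         X         J
  Initial    0.6492    0.3925   0.07596    0.5717
  Change   -0.03911  -0.01304   0.03911   0.01304
  Equil      0.6101    0.3794    0.1151    0.5848
  solve Keq expr → x = 0.01304; check Q = 0.01034
Then add 0.08069 M of D.
Step 3:
                  D         C         X         J
  Initial    0.6908    0.3794    0.1151    0.5848
  Change   -0.01217 -0.004057   0.01217  0.004057
  Equil      0.6786    0.3754    0.1272    0.5888
  solve Keq expr → x = 0.004057; check Q = 0.01034

Direction: forward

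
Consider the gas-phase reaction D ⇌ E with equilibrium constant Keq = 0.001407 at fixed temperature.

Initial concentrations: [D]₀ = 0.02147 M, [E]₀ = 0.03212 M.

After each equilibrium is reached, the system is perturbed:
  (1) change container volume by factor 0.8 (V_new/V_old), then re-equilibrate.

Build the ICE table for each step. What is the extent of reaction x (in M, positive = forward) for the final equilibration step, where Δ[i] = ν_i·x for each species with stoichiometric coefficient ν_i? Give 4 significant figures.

Q₀ = 1.496 vs Keq = 0.001407 ⇒ Q>K, reverse
Step 1:
                    D           E
  Initial     0.02147     0.03212
  Change      0.03204    -0.03204
  Equil       0.05351  7.5295e-05
  solve Keq expr → x = -0.03204; check Q = 0.001407
Then change container volume by factor 0.8 (V_new/V_old).
Step 2:
                    D           E
  Initial     0.06689  9.4119e-05
  Change            0           0
  Equil       0.06689  9.4119e-05
  solve Keq expr → x = 0; check Q = 0.001407

x = 0 M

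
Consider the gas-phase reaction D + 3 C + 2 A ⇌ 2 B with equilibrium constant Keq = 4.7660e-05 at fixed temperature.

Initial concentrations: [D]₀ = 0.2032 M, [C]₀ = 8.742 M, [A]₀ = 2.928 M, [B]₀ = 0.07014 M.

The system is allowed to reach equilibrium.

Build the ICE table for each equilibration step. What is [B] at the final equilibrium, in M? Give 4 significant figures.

Q₀ = 4.2270e-06 vs Keq = 4.7660e-05 ⇒ Q<K, forward
Step 1:
                  D         C         A         B
  Initial    0.2032     8.742     2.928   0.07014
  Change   -0.05778   -0.1734   -0.1156    0.1156
  Equil      0.1454     8.569     2.812    0.1857
  solve Keq expr → x = 0.05778; check Q = 4.7660e-05

[B]_eq = 0.1857 M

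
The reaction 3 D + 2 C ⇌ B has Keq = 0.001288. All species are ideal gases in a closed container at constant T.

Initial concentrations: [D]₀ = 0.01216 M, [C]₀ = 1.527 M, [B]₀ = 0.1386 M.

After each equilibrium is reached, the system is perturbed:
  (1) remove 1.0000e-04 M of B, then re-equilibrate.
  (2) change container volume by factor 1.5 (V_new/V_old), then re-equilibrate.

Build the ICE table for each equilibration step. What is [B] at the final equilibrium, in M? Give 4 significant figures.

Q₀ = 3.3059e+04 vs Keq = 0.001288 ⇒ Q>K, reverse
Step 1:
                   D          C          B
  init       0.01216      1.527     0.1386
  Δ           0.4148     0.2765    -0.1383
  eq           0.427      1.804 3.2614e-04
  solve Keq expr → x = -0.1383; check Q = 0.001288
Then remove 1.0000e-04 M of B.
Step 2:
                   D          C          B
  init         0.427      1.804 2.2614e-04
  Δ       -2.9774e-04 -1.9849e-04 9.9247e-05
  eq          0.4267      1.803 3.2538e-04
  solve Keq expr → x = 9.9247e-05; check Q = 0.001288
Then change container volume by factor 1.5 (V_new/V_old).
Step 3:
                   D          C          B
  init        0.2845      1.202 2.1692e-04
  Δ       5.2144e-04 3.4762e-04 -1.7381e-04
  eq           0.285      1.203 4.3110e-05
  solve Keq expr → x = -1.7381e-04; check Q = 0.001288

[B]_eq = 4.3110e-05 M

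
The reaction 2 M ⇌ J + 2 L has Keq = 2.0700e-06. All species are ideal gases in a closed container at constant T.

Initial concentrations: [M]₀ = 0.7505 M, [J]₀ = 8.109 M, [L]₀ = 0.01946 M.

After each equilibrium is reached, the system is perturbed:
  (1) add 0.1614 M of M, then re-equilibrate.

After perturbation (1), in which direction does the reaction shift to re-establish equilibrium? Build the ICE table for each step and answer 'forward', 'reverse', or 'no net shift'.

Direction: forward

Q₀ = 0.005452 vs Keq = 2.0700e-06 ⇒ Q>K, reverse
Step 1:
                    M           J           L
  I            0.7505       8.109     0.01946
  C           0.01907   -0.009535    -0.01907
  E            0.7696       8.099  3.8905e-04
  solve Keq expr → x = -0.009535; check Q = 2.0700e-06
Then add 0.1614 M of M.
Step 2:
                    M           J           L
  I             0.931       8.099  3.8905e-04
  C       -8.1552e-05  4.0776e-05  8.1552e-05
  E            0.9309         8.1  4.7060e-04
  solve Keq expr → x = 4.0776e-05; check Q = 2.0700e-06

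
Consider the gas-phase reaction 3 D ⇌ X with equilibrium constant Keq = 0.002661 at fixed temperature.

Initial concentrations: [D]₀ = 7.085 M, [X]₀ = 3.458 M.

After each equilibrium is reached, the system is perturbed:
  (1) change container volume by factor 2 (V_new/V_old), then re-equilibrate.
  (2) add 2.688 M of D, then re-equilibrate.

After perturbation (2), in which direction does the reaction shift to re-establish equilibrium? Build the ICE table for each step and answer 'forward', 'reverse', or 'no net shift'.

Q₀ = 0.009723 vs Keq = 0.002661 ⇒ Q>K, reverse
Step 1:
                  D         X
  I           7.085     3.458
  C           2.759   -0.9196
  E           9.844     2.538
  solve Keq expr → x = -0.9196; check Q = 0.002661
Then change container volume by factor 2 (V_new/V_old).
Step 2:
                  D         X
  I           4.922     1.269
  C           1.596   -0.5322
  E           6.518     0.737
  solve Keq expr → x = -0.5322; check Q = 0.002661
Then add 2.688 M of D.
Step 3:
                  D         X
  I           9.206     0.737
  C          -1.476    0.4921
  E            7.73     1.229
  solve Keq expr → x = 0.4921; check Q = 0.002661

Direction: forward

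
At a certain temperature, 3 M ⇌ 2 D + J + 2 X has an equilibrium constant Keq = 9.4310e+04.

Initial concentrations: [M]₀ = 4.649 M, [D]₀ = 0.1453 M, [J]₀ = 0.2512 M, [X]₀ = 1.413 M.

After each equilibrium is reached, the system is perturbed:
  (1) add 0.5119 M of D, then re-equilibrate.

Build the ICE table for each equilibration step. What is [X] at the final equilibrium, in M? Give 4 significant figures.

[X]_eq = 4.4 M

Q₀ = 1.0538e-04 vs Keq = 9.4310e+04 ⇒ Q<K, forward
Step 1:
                    M           D           J           X
  I             4.649      0.1453      0.2512       1.413
  C            -4.496       2.997       1.499       2.997
  E            0.1528       3.143        1.75        4.41
  solve Keq expr → x = 1.499; check Q = 9.4310e+04
Then add 0.5119 M of D.
Step 2:
                    M           D           J           X
  I            0.1528       3.655        1.75        4.41
  C           0.01542    -0.01028   -0.005141    -0.01028
  E            0.1682       3.644       1.745         4.4
  solve Keq expr → x = -0.005141; check Q = 9.4310e+04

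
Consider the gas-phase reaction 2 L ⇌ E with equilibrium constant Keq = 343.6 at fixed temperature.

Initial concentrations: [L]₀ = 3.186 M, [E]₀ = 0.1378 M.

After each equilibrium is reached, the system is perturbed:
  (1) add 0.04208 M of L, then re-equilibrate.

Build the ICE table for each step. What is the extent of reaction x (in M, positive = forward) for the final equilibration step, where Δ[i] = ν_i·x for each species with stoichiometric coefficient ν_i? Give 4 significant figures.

Q₀ = 0.01358 vs Keq = 343.6 ⇒ Q<K, forward
Step 1:
                  L         E
  Initial     3.186    0.1378
  Change     -3.116     1.558
  Equil     0.07025     1.696
  solve Keq expr → x = 1.558; check Q = 343.6
Then add 0.04208 M of L.
Step 2:
                  L         E
  Initial    0.1123     1.696
  Change   -0.04165   0.02082
  Equil     0.07068     1.717
  solve Keq expr → x = 0.02082; check Q = 343.6

x = 0.02082 M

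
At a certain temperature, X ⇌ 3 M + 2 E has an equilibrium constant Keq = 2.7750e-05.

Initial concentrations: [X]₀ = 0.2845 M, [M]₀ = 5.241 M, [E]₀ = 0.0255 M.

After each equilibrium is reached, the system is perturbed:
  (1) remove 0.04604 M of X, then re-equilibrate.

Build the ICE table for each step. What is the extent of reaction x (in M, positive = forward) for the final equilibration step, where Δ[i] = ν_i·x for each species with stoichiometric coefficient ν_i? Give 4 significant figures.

x = -9.7633e-06 M

Q₀ = 0.329 vs Keq = 2.7750e-05 ⇒ Q>K, reverse
Step 1:
                  X         M         E
  I          0.2845     5.241    0.0255
  C         0.01263  -0.03789  -0.02526
  E          0.2971     5.203 2.4194e-04
  solve Keq expr → x = -0.01263; check Q = 2.7750e-05
Then remove 0.04604 M of X.
Step 2:
                  X         M         E
  I          0.2511     5.203 2.4194e-04
  C       9.7633e-06 -2.9290e-05 -1.9527e-05
  E          0.2511     5.203 2.2241e-04
  solve Keq expr → x = -9.7633e-06; check Q = 2.7750e-05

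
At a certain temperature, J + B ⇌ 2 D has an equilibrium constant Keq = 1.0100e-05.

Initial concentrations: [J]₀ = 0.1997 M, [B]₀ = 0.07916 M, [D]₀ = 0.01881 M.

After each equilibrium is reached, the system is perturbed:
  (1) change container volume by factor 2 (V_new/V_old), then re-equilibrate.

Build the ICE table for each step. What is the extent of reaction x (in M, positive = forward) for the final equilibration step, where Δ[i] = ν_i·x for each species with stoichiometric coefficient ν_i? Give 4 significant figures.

Q₀ = 0.02238 vs Keq = 1.0100e-05 ⇒ Q>K, reverse
Step 1:
                    J           B           D
  I            0.1997     0.07916     0.01881
  C          0.009189    0.009189    -0.01838
  E            0.2089     0.08835  4.3174e-04
  solve Keq expr → x = -0.009189; check Q = 1.0100e-05
Then change container volume by factor 2 (V_new/V_old).
Step 2:
                    J           B           D
  I            0.1044     0.04417  2.1587e-04
  C                 0           0           0
  E            0.1044     0.04417  2.1587e-04
  solve Keq expr → x = 0; check Q = 1.0100e-05

x = 0 M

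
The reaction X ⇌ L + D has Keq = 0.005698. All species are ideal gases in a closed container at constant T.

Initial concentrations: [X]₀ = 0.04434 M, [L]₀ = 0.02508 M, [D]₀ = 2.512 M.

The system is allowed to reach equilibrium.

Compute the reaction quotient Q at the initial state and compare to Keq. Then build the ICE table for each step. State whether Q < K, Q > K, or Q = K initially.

Q₀ = 1.421 vs Keq = 0.005698 ⇒ Q>K, reverse
Step 1:
                   X          L          D
  init       0.04434    0.02508      2.512
  Δ          0.02492   -0.02492   -0.02492
  eq         0.06926 1.5868e-04      2.487
  solve Keq expr → x = -0.02492; check Q = 0.005698

Q₀ = 1.421; Q > K (proceeds reverse)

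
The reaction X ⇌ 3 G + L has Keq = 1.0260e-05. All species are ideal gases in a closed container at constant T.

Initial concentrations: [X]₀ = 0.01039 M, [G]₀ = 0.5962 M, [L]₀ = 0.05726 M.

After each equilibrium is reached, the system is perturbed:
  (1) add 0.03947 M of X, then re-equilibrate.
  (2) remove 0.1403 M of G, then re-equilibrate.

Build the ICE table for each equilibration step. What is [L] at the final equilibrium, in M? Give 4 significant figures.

Q₀ = 1.168 vs Keq = 1.0260e-05 ⇒ Q>K, reverse
Step 1:
                  X         G         L
  I         0.01039    0.5962   0.05726
  C         0.05725   -0.1718  -0.05725
  E         0.06764    0.4244 9.0758e-06
  solve Keq expr → x = -0.05725; check Q = 1.0260e-05
Then add 0.03947 M of X.
Step 2:
                  X         G         L
  I          0.1071    0.4244 9.0758e-06
  C       -5.2936e-06 1.5881e-05 5.2936e-06
  E          0.1071    0.4245 1.4369e-05
  solve Keq expr → x = 5.2936e-06; check Q = 1.0260e-05
Then remove 0.1403 M of G.
Step 3:
                  X         G         L
  I          0.1071    0.2842 1.4369e-05
  C       -3.3456e-05 1.0037e-04 3.3456e-05
  E          0.1071    0.2843 4.7826e-05
  solve Keq expr → x = 3.3456e-05; check Q = 1.0260e-05

[L]_eq = 4.7826e-05 M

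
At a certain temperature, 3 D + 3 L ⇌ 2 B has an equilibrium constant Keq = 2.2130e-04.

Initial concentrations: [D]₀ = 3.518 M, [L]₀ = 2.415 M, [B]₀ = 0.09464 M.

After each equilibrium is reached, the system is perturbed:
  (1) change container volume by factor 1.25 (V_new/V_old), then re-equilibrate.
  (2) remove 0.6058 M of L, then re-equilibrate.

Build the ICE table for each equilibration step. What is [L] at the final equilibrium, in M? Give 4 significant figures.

Q₀ = 1.4605e-05 vs Keq = 2.2130e-04 ⇒ Q<K, forward
Step 1:
                    D           L           B
  init          3.518       2.415     0.09464
  Δ           -0.2689     -0.2689      0.1793
  eq            3.249       2.146      0.2739
  solve Keq expr → x = 0.08963; check Q = 2.2130e-04
Then change container volume by factor 1.25 (V_new/V_old).
Step 2:
                    D           L           B
  init          2.599       1.717      0.2191
  Δ           0.08976     0.08976    -0.05984
  eq            2.689       1.807      0.1593
  solve Keq expr → x = -0.02992; check Q = 2.2130e-04
Then remove 0.6058 M of L.
Step 3:
                    D           L           B
  init          2.689       1.201      0.1593
  Δ           0.08787     0.08787    -0.05858
  eq            2.777       1.289      0.1007
  solve Keq expr → x = -0.02929; check Q = 2.2130e-04

[L]_eq = 1.289 M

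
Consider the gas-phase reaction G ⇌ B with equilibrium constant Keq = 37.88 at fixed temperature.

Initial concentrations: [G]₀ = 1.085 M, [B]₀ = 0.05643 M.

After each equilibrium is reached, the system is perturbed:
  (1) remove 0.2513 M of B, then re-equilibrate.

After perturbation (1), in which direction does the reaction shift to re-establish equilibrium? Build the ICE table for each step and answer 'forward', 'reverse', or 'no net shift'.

Q₀ = 0.05201 vs Keq = 37.88 ⇒ Q<K, forward
Step 1:
                   G          B
  init         1.085    0.05643
  Δ           -1.056      1.056
  eq         0.02936      1.112
  solve Keq expr → x = 1.056; check Q = 37.88
Then remove 0.2513 M of B.
Step 2:
                   G          B
  init       0.02936     0.8608
  Δ        -0.006463   0.006463
  eq         0.02289     0.8672
  solve Keq expr → x = 0.006463; check Q = 37.88

Direction: forward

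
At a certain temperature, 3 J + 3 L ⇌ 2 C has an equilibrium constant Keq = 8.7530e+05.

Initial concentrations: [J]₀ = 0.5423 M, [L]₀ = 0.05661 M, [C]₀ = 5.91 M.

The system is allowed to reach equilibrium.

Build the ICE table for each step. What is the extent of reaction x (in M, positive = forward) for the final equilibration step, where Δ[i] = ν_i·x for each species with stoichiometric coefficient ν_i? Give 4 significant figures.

Q₀ = 1.2072e+06 vs Keq = 8.7530e+05 ⇒ Q>K, reverse
Step 1:
                   J          L          C
  init        0.5423    0.05661       5.91
  Δ         0.005719   0.005719  -0.003813
  eq           0.548    0.06233      5.906
  solve Keq expr → x = -0.001906; check Q = 8.7530e+05

x = -0.001906 M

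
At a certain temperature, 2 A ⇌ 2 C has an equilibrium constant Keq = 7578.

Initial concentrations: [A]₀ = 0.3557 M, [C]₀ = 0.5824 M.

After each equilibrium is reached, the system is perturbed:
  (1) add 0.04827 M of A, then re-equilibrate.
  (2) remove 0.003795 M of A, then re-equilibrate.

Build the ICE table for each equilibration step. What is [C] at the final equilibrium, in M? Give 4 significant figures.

Q₀ = 2.681 vs Keq = 7578 ⇒ Q<K, forward
Step 1:
                   A          C
  I           0.3557     0.5824
  C           -0.345      0.345
  E          0.01065     0.9274
  solve Keq expr → x = 0.1725; check Q = 7578
Then add 0.04827 M of A.
Step 2:
                   A          C
  I          0.05892     0.9274
  C         -0.04772    0.04772
  E           0.0112     0.9752
  solve Keq expr → x = 0.02386; check Q = 7578
Then remove 0.003795 M of A.
Step 3:
                   A          C
  I         0.007407     0.9752
  C         0.003752  -0.003752
  E          0.01116     0.9714
  solve Keq expr → x = -0.001876; check Q = 7578

[C]_eq = 0.9714 M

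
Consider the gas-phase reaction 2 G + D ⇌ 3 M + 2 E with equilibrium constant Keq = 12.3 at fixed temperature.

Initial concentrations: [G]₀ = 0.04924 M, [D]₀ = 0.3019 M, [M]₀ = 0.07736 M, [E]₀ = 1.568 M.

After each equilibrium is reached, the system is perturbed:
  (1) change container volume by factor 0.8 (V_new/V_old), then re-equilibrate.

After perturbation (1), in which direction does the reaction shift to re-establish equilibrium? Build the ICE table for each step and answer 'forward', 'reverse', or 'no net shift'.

Q₀ = 1.555 vs Keq = 12.3 ⇒ Q<K, forward
Step 1:
                  G         D         M         E
  init      0.04924    0.3019   0.07736     1.568
  Δ        -0.01985 -0.009927   0.02978   0.01985
  eq        0.02939     0.292    0.1071     1.588
  solve Keq expr → x = 0.009927; check Q = 12.3
Then change container volume by factor 0.8 (V_new/V_old).
Step 2:
                  G         D         M         E
  init      0.03673     0.365    0.1339     1.985
  Δ        0.005073  0.002537  -0.00761 -0.005073
  eq         0.0418    0.3675    0.1263      1.98
  solve Keq expr → x = -0.002537; check Q = 12.3

Direction: reverse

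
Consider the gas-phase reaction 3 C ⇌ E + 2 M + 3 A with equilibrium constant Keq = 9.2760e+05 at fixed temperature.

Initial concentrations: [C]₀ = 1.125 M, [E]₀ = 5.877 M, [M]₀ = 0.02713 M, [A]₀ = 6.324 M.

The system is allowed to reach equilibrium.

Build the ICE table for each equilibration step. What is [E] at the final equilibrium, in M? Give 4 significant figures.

[E]_eq = 6.215 M

Q₀ = 0.7684 vs Keq = 9.2760e+05 ⇒ Q<K, forward
Step 1:
                    C           E           M           A
  Initial       1.125       5.877     0.02713       6.324
  Change       -1.015      0.3385       0.677       1.015
  Equil        0.1095       6.215      0.7041       7.339
  solve Keq expr → x = 0.3385; check Q = 9.2760e+05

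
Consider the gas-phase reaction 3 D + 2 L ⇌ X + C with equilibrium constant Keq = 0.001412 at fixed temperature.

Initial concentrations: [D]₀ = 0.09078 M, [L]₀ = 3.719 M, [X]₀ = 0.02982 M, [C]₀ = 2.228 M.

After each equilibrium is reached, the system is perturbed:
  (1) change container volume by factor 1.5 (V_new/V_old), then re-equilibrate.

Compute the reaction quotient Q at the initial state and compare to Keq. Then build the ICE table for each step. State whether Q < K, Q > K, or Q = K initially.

Q₀ = 6.421; Q > K (proceeds reverse)

Q₀ = 6.421 vs Keq = 0.001412 ⇒ Q>K, reverse
Step 1:
                   D          L          X          C
  init       0.09078      3.719    0.02982      2.228
  Δ           0.0893    0.05953   -0.02977   -0.02977
  eq          0.1801      3.779 5.3555e-05      2.198
  solve Keq expr → x = -0.02977; check Q = 0.001412
Then change container volume by factor 1.5 (V_new/V_old).
Step 2:
                   D          L          X          C
  init        0.1201      2.519 3.5703e-05      1.465
  Δ       7.5312e-05 5.0208e-05 -2.5104e-05 -2.5104e-05
  eq          0.1201      2.519 1.0599e-05      1.465
  solve Keq expr → x = -2.5104e-05; check Q = 0.001412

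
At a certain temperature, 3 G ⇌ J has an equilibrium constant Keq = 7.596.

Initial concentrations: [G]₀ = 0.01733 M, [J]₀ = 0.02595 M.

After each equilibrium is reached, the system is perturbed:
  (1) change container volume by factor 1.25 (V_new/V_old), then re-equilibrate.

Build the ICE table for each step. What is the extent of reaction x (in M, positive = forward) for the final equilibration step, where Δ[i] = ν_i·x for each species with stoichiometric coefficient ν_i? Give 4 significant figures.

Q₀ = 4986 vs Keq = 7.596 ⇒ Q>K, reverse
Step 1:
                    G           J
  init        0.01733     0.02595
  Δ           0.06509     -0.0217
  eq          0.08242    0.004253
  solve Keq expr → x = -0.0217; check Q = 7.596
Then change container volume by factor 1.25 (V_new/V_old).
Step 2:
                    G           J
  init        0.06594    0.003402
  Δ          0.002805 -9.3498e-04
  eq          0.06874    0.002467
  solve Keq expr → x = -9.3498e-04; check Q = 7.596

x = -9.3498e-04 M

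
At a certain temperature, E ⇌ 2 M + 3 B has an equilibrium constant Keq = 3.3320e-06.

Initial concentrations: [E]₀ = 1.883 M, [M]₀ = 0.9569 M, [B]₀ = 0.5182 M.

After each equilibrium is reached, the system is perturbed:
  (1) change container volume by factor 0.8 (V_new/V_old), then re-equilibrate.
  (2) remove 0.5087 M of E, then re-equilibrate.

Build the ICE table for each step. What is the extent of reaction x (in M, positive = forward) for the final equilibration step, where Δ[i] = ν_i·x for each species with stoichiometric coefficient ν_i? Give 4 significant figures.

x = -5.6382e-04 M

Q₀ = 0.06767 vs Keq = 3.3320e-06 ⇒ Q>K, reverse
Step 1:
                    E           M           B
  I             1.883      0.9569      0.5182
  C            0.1641     -0.3282     -0.4924
  E             2.047      0.6287     0.02584
  solve Keq expr → x = -0.1641; check Q = 3.3320e-06
Then change container volume by factor 0.8 (V_new/V_old).
Step 2:
                    E           M           B
  I             2.559      0.7858      0.0323
  C          0.002731   -0.005462   -0.008193
  E             2.562      0.7804     0.02411
  solve Keq expr → x = -0.002731; check Q = 3.3320e-06
Then remove 0.5087 M of E.
Step 3:
                    E           M           B
  I             2.053      0.7804     0.02411
  C        5.6382e-04   -0.001128   -0.001691
  E             2.053      0.7792     0.02242
  solve Keq expr → x = -5.6382e-04; check Q = 3.3320e-06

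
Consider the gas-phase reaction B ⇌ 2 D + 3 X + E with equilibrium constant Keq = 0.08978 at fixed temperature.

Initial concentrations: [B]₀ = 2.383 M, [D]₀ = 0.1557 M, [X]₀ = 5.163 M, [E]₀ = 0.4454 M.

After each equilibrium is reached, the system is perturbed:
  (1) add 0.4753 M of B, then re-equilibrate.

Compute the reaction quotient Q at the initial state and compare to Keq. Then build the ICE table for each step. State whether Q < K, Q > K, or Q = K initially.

Q₀ = 0.6236; Q > K (proceeds reverse)

Q₀ = 0.6236 vs Keq = 0.08978 ⇒ Q>K, reverse
Step 1:
                  B         D         X         E
  init        2.383    0.1557     5.163    0.4454
  Δ         0.04512  -0.09024   -0.1354  -0.04512
  eq          2.428   0.06546     5.028    0.4003
  solve Keq expr → x = -0.04512; check Q = 0.08978
Then add 0.4753 M of B.
Step 2:
                  B         D         X         E
  init        2.903   0.06546     5.028    0.4003
  Δ       -0.002827  0.005655  0.008482  0.002827
  eq          2.901   0.07112     5.036    0.4031
  solve Keq expr → x = 0.002827; check Q = 0.08978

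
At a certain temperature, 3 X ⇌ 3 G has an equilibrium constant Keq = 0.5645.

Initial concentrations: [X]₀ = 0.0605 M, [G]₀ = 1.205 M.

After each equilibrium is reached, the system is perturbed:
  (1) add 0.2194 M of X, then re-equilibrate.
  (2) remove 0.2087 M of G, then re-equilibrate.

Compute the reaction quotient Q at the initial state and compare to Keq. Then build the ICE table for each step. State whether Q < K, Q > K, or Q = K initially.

Q₀ = 7901 vs Keq = 0.5645 ⇒ Q>K, reverse
Step 1:
                  X         G
  I          0.0605     1.205
  C          0.6324   -0.6324
  E          0.6929    0.5726
  solve Keq expr → x = -0.2108; check Q = 0.5645
Then add 0.2194 M of X.
Step 2:
                  X         G
  I          0.9123    0.5726
  C        -0.09928   0.09928
  E           0.813    0.6719
  solve Keq expr → x = 0.03309; check Q = 0.5645
Then remove 0.2087 M of G.
Step 3:
                  X         G
  I           0.813    0.4632
  C         -0.1143    0.1143
  E          0.6987    0.5775
  solve Keq expr → x = 0.03809; check Q = 0.5645

Q₀ = 7901; Q > K (proceeds reverse)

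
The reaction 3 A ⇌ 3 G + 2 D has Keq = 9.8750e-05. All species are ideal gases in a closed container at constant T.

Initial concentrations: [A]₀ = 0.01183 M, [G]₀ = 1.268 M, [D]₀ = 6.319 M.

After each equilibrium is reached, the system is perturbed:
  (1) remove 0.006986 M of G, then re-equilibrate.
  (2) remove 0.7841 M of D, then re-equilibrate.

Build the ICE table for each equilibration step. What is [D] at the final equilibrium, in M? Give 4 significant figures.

[D]_eq = 4.708 M

Q₀ = 4.9170e+07 vs Keq = 9.8750e-05 ⇒ Q>K, reverse
Step 1:
                   A          G          D
  init       0.01183      1.268      6.319
  Δ            1.249     -1.249    -0.8328
  eq           1.261    0.01874      5.486
  solve Keq expr → x = -0.4164; check Q = 9.8750e-05
Then remove 0.006986 M of G.
Step 2:
                   A          G          D
  init         1.261    0.01175      5.486
  Δ        -0.006873   0.006873   0.004582
  eq           1.254    0.01863      5.491
  solve Keq expr → x = 0.002291; check Q = 9.8750e-05
Then remove 0.7841 M of D.
Step 3:
                   A          G          D
  init         1.254    0.01863      4.707
  Δ        -0.001979   0.001979   0.001319
  eq           1.252    0.02061      4.708
  solve Keq expr → x = 6.5958e-04; check Q = 9.8750e-05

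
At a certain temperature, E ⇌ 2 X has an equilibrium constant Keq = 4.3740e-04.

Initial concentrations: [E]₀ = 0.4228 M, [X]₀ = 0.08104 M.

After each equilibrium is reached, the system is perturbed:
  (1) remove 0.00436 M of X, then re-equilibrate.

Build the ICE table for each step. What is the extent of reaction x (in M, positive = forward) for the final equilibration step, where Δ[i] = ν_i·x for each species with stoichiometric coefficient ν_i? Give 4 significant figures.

Q₀ = 0.01553 vs Keq = 4.3740e-04 ⇒ Q>K, reverse
Step 1:
                    E           X
  I            0.4228     0.08104
  C           0.03346    -0.06691
  E            0.4563     0.01413
  solve Keq expr → x = -0.03346; check Q = 4.3740e-04
Then remove 0.00436 M of X.
Step 2:
                    E           X
  I            0.4563    0.009767
  C         -0.002163    0.004326
  E            0.4541     0.01409
  solve Keq expr → x = 0.002163; check Q = 4.3740e-04

x = 0.002163 M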